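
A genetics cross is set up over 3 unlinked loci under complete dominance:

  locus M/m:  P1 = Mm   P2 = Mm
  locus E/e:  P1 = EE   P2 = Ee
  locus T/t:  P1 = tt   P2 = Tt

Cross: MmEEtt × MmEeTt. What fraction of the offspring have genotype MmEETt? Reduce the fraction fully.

P(MmEETt) = 1/8

MmEEtt gametes: MEt×4, mEt×4
MmEeTt gametes: MET×1, MEt×1, MeT×1, Met×1, mET×1, mEt×1, meT×1, met×1
MmEEtt×MmEeTt grid (8·8=64): MMEETt=4 MMEEtt=4 MMEeTt=4 MMEett=4 MmEETt=8 MmEEtt=8 MmEeTt=8 MmEett=8 mmEETt=4 mmEEtt=4 mmEeTt=4 mmEett=4
MmEETt hits 8/64; gcd=8; 8÷8/64÷8 = 1/8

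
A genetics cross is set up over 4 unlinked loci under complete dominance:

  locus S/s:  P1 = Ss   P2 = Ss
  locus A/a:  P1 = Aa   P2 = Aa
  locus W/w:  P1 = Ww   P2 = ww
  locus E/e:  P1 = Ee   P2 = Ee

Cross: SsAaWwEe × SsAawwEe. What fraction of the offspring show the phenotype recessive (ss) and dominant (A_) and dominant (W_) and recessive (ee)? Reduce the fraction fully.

P(ss A_ W_ ee) = 3/128

SsAaWwEe gametes: SAWE×1, SAWe×1, SAwE×1, SAwe×1, SaWE×1, SaWe×1, SawE×1, Sawe×1, sAWE×1, sAWe×1, sAwE×1, sAwe×1, saWE×1, saWe×1, sawE×1, sawe×1
SsAawwEe gametes: SAwE×2, SAwe×2, SawE×2, Sawe×2, sAwE×2, sAwe×2, sawE×2, sawe×2
SsAaWwEe×SsAawwEe grid (16·16=256): SSAAWwEE=2 SSAAWwEe=4 SSAAWwee=2 SSAAwwEE=2 SSAAwwEe=4 SSAAwwee=2 SSAaWwEE=4 SSAaWwEe=8 SSAaWwee=4 SSAawwEE=4 SSAawwEe=8 SSAawwee=4 SSaaWwEE=2 SSaaWwEe=4 SSaaWwee=2 SSaawwEE=2 SSaawwEe=4 SSaawwee=2 SsAAWwEE=4 SsAAWwEe=8 SsAAWwee=4 SsAAwwEE=4 SsAAwwEe=8 SsAAwwee=4 SsAaWwEE=8 SsAaWwEe=16 SsAaWwee=8 SsAawwEE=8 SsAawwEe=16 SsAawwee=8 SsaaWwEE=4 SsaaWwEe=8 SsaaWwee=4 SsaawwEE=4 SsaawwEe=8 Ssaawwee=4 ssAAWwEE=2 ssAAWwEe=4 ssAAWwee=2 ssAAwwEE=2 ssAAwwEe=4 ssAAwwee=2 ssAaWwEE=4 ssAaWwEe=8 ssAaWwee=4 ssAawwEE=4 ssAawwEe=8 ssAawwee=4 ssaaWwEE=2 ssaaWwEe=4 ssaaWwee=2 ssaawwEE=2 ssaawwEe=4 ssaawwee=2
ss A_ W_ ee hits 6/256; gcd=2; 6÷2/256÷2 = 3/128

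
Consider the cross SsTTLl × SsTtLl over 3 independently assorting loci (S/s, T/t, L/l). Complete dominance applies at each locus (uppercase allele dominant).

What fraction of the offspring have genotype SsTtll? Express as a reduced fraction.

SsTTLl gametes: STL×2, STl×2, sTL×2, sTl×2
SsTtLl gametes: STL×1, STl×1, StL×1, Stl×1, sTL×1, sTl×1, stL×1, stl×1
SsTTLl×SsTtLl grid (8·8=64): SSTTLL=2 SSTTLl=4 SSTTll=2 SSTtLL=2 SSTtLl=4 SSTtll=2 SsTTLL=4 SsTTLl=8 SsTTll=4 SsTtLL=4 SsTtLl=8 SsTtll=4 ssTTLL=2 ssTTLl=4 ssTTll=2 ssTtLL=2 ssTtLl=4 ssTtll=2
SsTtll hits 4/64; gcd=4; 4÷4/64÷4 = 1/16

P(SsTtll) = 1/16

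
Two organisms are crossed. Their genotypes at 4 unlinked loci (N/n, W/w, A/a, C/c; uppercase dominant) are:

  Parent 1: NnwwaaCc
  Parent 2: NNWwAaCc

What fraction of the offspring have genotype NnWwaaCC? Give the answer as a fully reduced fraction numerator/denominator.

P(NnWwaaCC) = 1/32

NnwwaaCc gametes: NwaC×4, Nwac×4, nwaC×4, nwac×4
NNWwAaCc gametes: NWAC×2, NWAc×2, NWaC×2, NWac×2, NwAC×2, NwAc×2, NwaC×2, Nwac×2
NnwwaaCc×NNWwAaCc grid (16·16=256): NNWwAaCC=8 NNWwAaCc=16 NNWwAacc=8 NNWwaaCC=8 NNWwaaCc=16 NNWwaacc=8 NNwwAaCC=8 NNwwAaCc=16 NNwwAacc=8 NNwwaaCC=8 NNwwaaCc=16 NNwwaacc=8 NnWwAaCC=8 NnWwAaCc=16 NnWwAacc=8 NnWwaaCC=8 NnWwaaCc=16 NnWwaacc=8 NnwwAaCC=8 NnwwAaCc=16 NnwwAacc=8 NnwwaaCC=8 NnwwaaCc=16 Nnwwaacc=8
NnWwaaCC hits 8/256; gcd=8; 8÷8/256÷8 = 1/32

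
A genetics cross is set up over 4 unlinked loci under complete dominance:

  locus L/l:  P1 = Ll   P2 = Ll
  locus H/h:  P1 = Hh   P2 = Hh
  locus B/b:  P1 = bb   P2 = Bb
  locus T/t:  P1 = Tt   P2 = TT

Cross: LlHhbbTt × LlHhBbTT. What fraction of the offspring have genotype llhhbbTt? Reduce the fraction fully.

P(llhhbbTt) = 1/64

LlHhbbTt gametes: LHbT×2, LHbt×2, LhbT×2, Lhbt×2, lHbT×2, lHbt×2, lhbT×2, lhbt×2
LlHhBbTT gametes: LHBT×2, LHbT×2, LhBT×2, LhbT×2, lHBT×2, lHbT×2, lhBT×2, lhbT×2
LlHhbbTt×LlHhBbTT grid (16·16=256): LLHHBbTT=4 LLHHBbTt=4 LLHHbbTT=4 LLHHbbTt=4 LLHhBbTT=8 LLHhBbTt=8 LLHhbbTT=8 LLHhbbTt=8 LLhhBbTT=4 LLhhBbTt=4 LLhhbbTT=4 LLhhbbTt=4 LlHHBbTT=8 LlHHBbTt=8 LlHHbbTT=8 LlHHbbTt=8 LlHhBbTT=16 LlHhBbTt=16 LlHhbbTT=16 LlHhbbTt=16 LlhhBbTT=8 LlhhBbTt=8 LlhhbbTT=8 LlhhbbTt=8 llHHBbTT=4 llHHBbTt=4 llHHbbTT=4 llHHbbTt=4 llHhBbTT=8 llHhBbTt=8 llHhbbTT=8 llHhbbTt=8 llhhBbTT=4 llhhBbTt=4 llhhbbTT=4 llhhbbTt=4
llhhbbTt hits 4/256; gcd=4; 4÷4/256÷4 = 1/64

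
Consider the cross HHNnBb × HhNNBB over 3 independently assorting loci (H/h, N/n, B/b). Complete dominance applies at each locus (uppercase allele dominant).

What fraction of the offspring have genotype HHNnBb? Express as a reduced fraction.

HHNnBb gametes: HNB×2, HNb×2, HnB×2, Hnb×2
HhNNBB gametes: HNB×4, hNB×4
HHNnBb×HhNNBB grid (8·8=64): HHNNBB=8 HHNNBb=8 HHNnBB=8 HHNnBb=8 HhNNBB=8 HhNNBb=8 HhNnBB=8 HhNnBb=8
HHNnBb hits 8/64; gcd=8; 8÷8/64÷8 = 1/8

P(HHNnBb) = 1/8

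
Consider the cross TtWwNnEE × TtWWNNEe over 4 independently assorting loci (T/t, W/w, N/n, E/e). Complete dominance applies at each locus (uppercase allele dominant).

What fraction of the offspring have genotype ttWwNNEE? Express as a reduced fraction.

TtWwNnEE gametes: TWNE×2, TWnE×2, TwNE×2, TwnE×2, tWNE×2, tWnE×2, twNE×2, twnE×2
TtWWNNEe gametes: TWNE×4, TWNe×4, tWNE×4, tWNe×4
TtWwNnEE×TtWWNNEe grid (16·16=256): TTWWNNEE=8 TTWWNNEe=8 TTWWNnEE=8 TTWWNnEe=8 TTWwNNEE=8 TTWwNNEe=8 TTWwNnEE=8 TTWwNnEe=8 TtWWNNEE=16 TtWWNNEe=16 TtWWNnEE=16 TtWWNnEe=16 TtWwNNEE=16 TtWwNNEe=16 TtWwNnEE=16 TtWwNnEe=16 ttWWNNEE=8 ttWWNNEe=8 ttWWNnEE=8 ttWWNnEe=8 ttWwNNEE=8 ttWwNNEe=8 ttWwNnEE=8 ttWwNnEe=8
ttWwNNEE hits 8/256; gcd=8; 8÷8/256÷8 = 1/32

P(ttWwNNEE) = 1/32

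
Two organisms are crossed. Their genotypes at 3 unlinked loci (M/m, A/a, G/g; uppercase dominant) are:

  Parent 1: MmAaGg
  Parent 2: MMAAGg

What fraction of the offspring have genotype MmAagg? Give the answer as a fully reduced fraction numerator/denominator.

P(MmAagg) = 1/16

MmAaGg gametes: MAG×1, MAg×1, MaG×1, Mag×1, mAG×1, mAg×1, maG×1, mag×1
MMAAGg gametes: MAG×4, MAg×4
MmAaGg×MMAAGg grid (8·8=64): MMAAGG=4 MMAAGg=8 MMAAgg=4 MMAaGG=4 MMAaGg=8 MMAagg=4 MmAAGG=4 MmAAGg=8 MmAAgg=4 MmAaGG=4 MmAaGg=8 MmAagg=4
MmAagg hits 4/64; gcd=4; 4÷4/64÷4 = 1/16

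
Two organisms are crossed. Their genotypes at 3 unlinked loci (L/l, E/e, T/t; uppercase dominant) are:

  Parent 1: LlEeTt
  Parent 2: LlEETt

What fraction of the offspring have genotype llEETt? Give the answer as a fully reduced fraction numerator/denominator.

LlEeTt gametes: LET×1, LEt×1, LeT×1, Let×1, lET×1, lEt×1, leT×1, let×1
LlEETt gametes: LET×2, LEt×2, lET×2, lEt×2
LlEeTt×LlEETt grid (8·8=64): LLEETT=2 LLEETt=4 LLEEtt=2 LLEeTT=2 LLEeTt=4 LLEett=2 LlEETT=4 LlEETt=8 LlEEtt=4 LlEeTT=4 LlEeTt=8 LlEett=4 llEETT=2 llEETt=4 llEEtt=2 llEeTT=2 llEeTt=4 llEett=2
llEETt hits 4/64; gcd=4; 4÷4/64÷4 = 1/16

P(llEETt) = 1/16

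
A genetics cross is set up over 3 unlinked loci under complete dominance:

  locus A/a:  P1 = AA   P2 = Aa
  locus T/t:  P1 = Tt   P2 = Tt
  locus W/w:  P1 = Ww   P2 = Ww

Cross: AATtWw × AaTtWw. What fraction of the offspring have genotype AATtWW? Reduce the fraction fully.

AATtWw gametes: ATW×2, ATw×2, AtW×2, Atw×2
AaTtWw gametes: ATW×1, ATw×1, AtW×1, Atw×1, aTW×1, aTw×1, atW×1, atw×1
AATtWw×AaTtWw grid (8·8=64): AATTWW=2 AATTWw=4 AATTww=2 AATtWW=4 AATtWw=8 AATtww=4 AAttWW=2 AAttWw=4 AAttww=2 AaTTWW=2 AaTTWw=4 AaTTww=2 AaTtWW=4 AaTtWw=8 AaTtww=4 AattWW=2 AattWw=4 Aattww=2
AATtWW hits 4/64; gcd=4; 4÷4/64÷4 = 1/16

P(AATtWW) = 1/16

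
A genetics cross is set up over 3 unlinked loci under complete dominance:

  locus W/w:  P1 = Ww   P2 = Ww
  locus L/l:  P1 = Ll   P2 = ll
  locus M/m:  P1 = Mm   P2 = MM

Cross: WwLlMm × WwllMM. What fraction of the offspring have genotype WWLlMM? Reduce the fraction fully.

P(WWLlMM) = 1/16

WwLlMm gametes: WLM×1, WLm×1, WlM×1, Wlm×1, wLM×1, wLm×1, wlM×1, wlm×1
WwllMM gametes: WlM×4, wlM×4
WwLlMm×WwllMM grid (8·8=64): WWLlMM=4 WWLlMm=4 WWllMM=4 WWllMm=4 WwLlMM=8 WwLlMm=8 WwllMM=8 WwllMm=8 wwLlMM=4 wwLlMm=4 wwllMM=4 wwllMm=4
WWLlMM hits 4/64; gcd=4; 4÷4/64÷4 = 1/16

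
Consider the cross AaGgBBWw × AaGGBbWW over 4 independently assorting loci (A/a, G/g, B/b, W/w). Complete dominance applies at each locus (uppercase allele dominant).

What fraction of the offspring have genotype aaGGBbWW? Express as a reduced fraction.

AaGgBBWw gametes: AGBW×2, AGBw×2, AgBW×2, AgBw×2, aGBW×2, aGBw×2, agBW×2, agBw×2
AaGGBbWW gametes: AGBW×4, AGbW×4, aGBW×4, aGbW×4
AaGgBBWw×AaGGBbWW grid (16·16=256): AAGGBBWW=8 AAGGBBWw=8 AAGGBbWW=8 AAGGBbWw=8 AAGgBBWW=8 AAGgBBWw=8 AAGgBbWW=8 AAGgBbWw=8 AaGGBBWW=16 AaGGBBWw=16 AaGGBbWW=16 AaGGBbWw=16 AaGgBBWW=16 AaGgBBWw=16 AaGgBbWW=16 AaGgBbWw=16 aaGGBBWW=8 aaGGBBWw=8 aaGGBbWW=8 aaGGBbWw=8 aaGgBBWW=8 aaGgBBWw=8 aaGgBbWW=8 aaGgBbWw=8
aaGGBbWW hits 8/256; gcd=8; 8÷8/256÷8 = 1/32

P(aaGGBbWW) = 1/32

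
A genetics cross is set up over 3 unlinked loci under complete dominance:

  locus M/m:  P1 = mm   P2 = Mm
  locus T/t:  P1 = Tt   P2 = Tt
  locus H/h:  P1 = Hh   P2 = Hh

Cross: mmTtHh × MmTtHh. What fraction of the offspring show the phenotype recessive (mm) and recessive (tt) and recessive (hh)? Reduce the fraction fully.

mmTtHh gametes: mTH×2, mTh×2, mtH×2, mth×2
MmTtHh gametes: MTH×1, MTh×1, MtH×1, Mth×1, mTH×1, mTh×1, mtH×1, mth×1
mmTtHh×MmTtHh grid (8·8=64): MmTTHH=2 MmTTHh=4 MmTThh=2 MmTtHH=4 MmTtHh=8 MmTthh=4 MmttHH=2 MmttHh=4 Mmtthh=2 mmTTHH=2 mmTTHh=4 mmTThh=2 mmTtHH=4 mmTtHh=8 mmTthh=4 mmttHH=2 mmttHh=4 mmtthh=2
mm tt hh hits 2/64; gcd=2; 2÷2/64÷2 = 1/32

P(mm tt hh) = 1/32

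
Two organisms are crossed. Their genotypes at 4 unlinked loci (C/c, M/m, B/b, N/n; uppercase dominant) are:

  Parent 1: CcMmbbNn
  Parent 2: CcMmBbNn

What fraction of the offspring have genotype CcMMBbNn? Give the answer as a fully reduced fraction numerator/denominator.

CcMmbbNn gametes: CMbN×2, CMbn×2, CmbN×2, Cmbn×2, cMbN×2, cMbn×2, cmbN×2, cmbn×2
CcMmBbNn gametes: CMBN×1, CMBn×1, CMbN×1, CMbn×1, CmBN×1, CmBn×1, CmbN×1, Cmbn×1, cMBN×1, cMBn×1, cMbN×1, cMbn×1, cmBN×1, cmBn×1, cmbN×1, cmbn×1
CcMmbbNn×CcMmBbNn grid (16·16=256): CCMMBbNN=2 CCMMBbNn=4 CCMMBbnn=2 CCMMbbNN=2 CCMMbbNn=4 CCMMbbnn=2 CCMmBbNN=4 CCMmBbNn=8 CCMmBbnn=4 CCMmbbNN=4 CCMmbbNn=8 CCMmbbnn=4 CCmmBbNN=2 CCmmBbNn=4 CCmmBbnn=2 CCmmbbNN=2 CCmmbbNn=4 CCmmbbnn=2 CcMMBbNN=4 CcMMBbNn=8 CcMMBbnn=4 CcMMbbNN=4 CcMMbbNn=8 CcMMbbnn=4 CcMmBbNN=8 CcMmBbNn=16 CcMmBbnn=8 CcMmbbNN=8 CcMmbbNn=16 CcMmbbnn=8 CcmmBbNN=4 CcmmBbNn=8 CcmmBbnn=4 CcmmbbNN=4 CcmmbbNn=8 Ccmmbbnn=4 ccMMBbNN=2 ccMMBbNn=4 ccMMBbnn=2 ccMMbbNN=2 ccMMbbNn=4 ccMMbbnn=2 ccMmBbNN=4 ccMmBbNn=8 ccMmBbnn=4 ccMmbbNN=4 ccMmbbNn=8 ccMmbbnn=4 ccmmBbNN=2 ccmmBbNn=4 ccmmBbnn=2 ccmmbbNN=2 ccmmbbNn=4 ccmmbbnn=2
CcMMBbNn hits 8/256; gcd=8; 8÷8/256÷8 = 1/32

P(CcMMBbNn) = 1/32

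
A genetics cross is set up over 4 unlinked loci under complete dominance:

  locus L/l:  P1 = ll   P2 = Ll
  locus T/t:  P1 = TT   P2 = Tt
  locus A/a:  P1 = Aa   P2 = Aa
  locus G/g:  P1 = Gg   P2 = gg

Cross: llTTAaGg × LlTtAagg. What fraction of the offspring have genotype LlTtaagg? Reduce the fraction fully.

llTTAaGg gametes: lTAG×4, lTAg×4, lTaG×4, lTag×4
LlTtAagg gametes: LTAg×2, LTag×2, LtAg×2, Ltag×2, lTAg×2, lTag×2, ltAg×2, ltag×2
llTTAaGg×LlTtAagg grid (16·16=256): LlTTAAGg=8 LlTTAAgg=8 LlTTAaGg=16 LlTTAagg=16 LlTTaaGg=8 LlTTaagg=8 LlTtAAGg=8 LlTtAAgg=8 LlTtAaGg=16 LlTtAagg=16 LlTtaaGg=8 LlTtaagg=8 llTTAAGg=8 llTTAAgg=8 llTTAaGg=16 llTTAagg=16 llTTaaGg=8 llTTaagg=8 llTtAAGg=8 llTtAAgg=8 llTtAaGg=16 llTtAagg=16 llTtaaGg=8 llTtaagg=8
LlTtaagg hits 8/256; gcd=8; 8÷8/256÷8 = 1/32

P(LlTtaagg) = 1/32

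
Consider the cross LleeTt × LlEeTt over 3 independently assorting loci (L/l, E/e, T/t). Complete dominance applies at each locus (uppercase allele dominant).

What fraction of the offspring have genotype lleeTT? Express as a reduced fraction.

P(lleeTT) = 1/32

LleeTt gametes: LeT×2, Let×2, leT×2, let×2
LlEeTt gametes: LET×1, LEt×1, LeT×1, Let×1, lET×1, lEt×1, leT×1, let×1
LleeTt×LlEeTt grid (8·8=64): LLEeTT=2 LLEeTt=4 LLEett=2 LLeeTT=2 LLeeTt=4 LLeett=2 LlEeTT=4 LlEeTt=8 LlEett=4 LleeTT=4 LleeTt=8 Lleett=4 llEeTT=2 llEeTt=4 llEett=2 lleeTT=2 lleeTt=4 lleett=2
lleeTT hits 2/64; gcd=2; 2÷2/64÷2 = 1/32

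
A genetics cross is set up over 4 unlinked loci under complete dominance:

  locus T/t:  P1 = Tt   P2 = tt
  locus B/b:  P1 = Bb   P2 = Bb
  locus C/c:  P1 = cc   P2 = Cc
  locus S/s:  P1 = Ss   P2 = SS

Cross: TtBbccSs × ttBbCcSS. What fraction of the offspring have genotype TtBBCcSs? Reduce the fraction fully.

TtBbccSs gametes: TBcS×2, TBcs×2, TbcS×2, Tbcs×2, tBcS×2, tBcs×2, tbcS×2, tbcs×2
ttBbCcSS gametes: tBCS×4, tBcS×4, tbCS×4, tbcS×4
TtBbccSs×ttBbCcSS grid (16·16=256): TtBBCcSS=8 TtBBCcSs=8 TtBBccSS=8 TtBBccSs=8 TtBbCcSS=16 TtBbCcSs=16 TtBbccSS=16 TtBbccSs=16 TtbbCcSS=8 TtbbCcSs=8 TtbbccSS=8 TtbbccSs=8 ttBBCcSS=8 ttBBCcSs=8 ttBBccSS=8 ttBBccSs=8 ttBbCcSS=16 ttBbCcSs=16 ttBbccSS=16 ttBbccSs=16 ttbbCcSS=8 ttbbCcSs=8 ttbbccSS=8 ttbbccSs=8
TtBBCcSs hits 8/256; gcd=8; 8÷8/256÷8 = 1/32

P(TtBBCcSs) = 1/32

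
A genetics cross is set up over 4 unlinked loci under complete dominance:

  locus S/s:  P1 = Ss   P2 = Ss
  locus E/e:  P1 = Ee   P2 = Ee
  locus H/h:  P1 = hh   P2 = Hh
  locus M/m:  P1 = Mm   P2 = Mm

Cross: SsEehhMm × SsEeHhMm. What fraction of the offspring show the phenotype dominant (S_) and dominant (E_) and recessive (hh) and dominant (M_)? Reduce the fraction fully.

SsEehhMm gametes: SEhM×2, SEhm×2, SehM×2, Sehm×2, sEhM×2, sEhm×2, sehM×2, sehm×2
SsEeHhMm gametes: SEHM×1, SEHm×1, SEhM×1, SEhm×1, SeHM×1, SeHm×1, SehM×1, Sehm×1, sEHM×1, sEHm×1, sEhM×1, sEhm×1, seHM×1, seHm×1, sehM×1, sehm×1
SsEehhMm×SsEeHhMm grid (16·16=256): SSEEHhMM=2 SSEEHhMm=4 SSEEHhmm=2 SSEEhhMM=2 SSEEhhMm=4 SSEEhhmm=2 SSEeHhMM=4 SSEeHhMm=8 SSEeHhmm=4 SSEehhMM=4 SSEehhMm=8 SSEehhmm=4 SSeeHhMM=2 SSeeHhMm=4 SSeeHhmm=2 SSeehhMM=2 SSeehhMm=4 SSeehhmm=2 SsEEHhMM=4 SsEEHhMm=8 SsEEHhmm=4 SsEEhhMM=4 SsEEhhMm=8 SsEEhhmm=4 SsEeHhMM=8 SsEeHhMm=16 SsEeHhmm=8 SsEehhMM=8 SsEehhMm=16 SsEehhmm=8 SseeHhMM=4 SseeHhMm=8 SseeHhmm=4 SseehhMM=4 SseehhMm=8 Sseehhmm=4 ssEEHhMM=2 ssEEHhMm=4 ssEEHhmm=2 ssEEhhMM=2 ssEEhhMm=4 ssEEhhmm=2 ssEeHhMM=4 ssEeHhMm=8 ssEeHhmm=4 ssEehhMM=4 ssEehhMm=8 ssEehhmm=4 sseeHhMM=2 sseeHhMm=4 sseeHhmm=2 sseehhMM=2 sseehhMm=4 sseehhmm=2
S_ E_ hh M_ hits 54/256; gcd=2; 54÷2/256÷2 = 27/128

P(S_ E_ hh M_) = 27/128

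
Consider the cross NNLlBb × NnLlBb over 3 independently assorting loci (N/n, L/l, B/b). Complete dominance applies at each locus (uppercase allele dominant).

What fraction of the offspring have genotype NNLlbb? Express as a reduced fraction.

P(NNLlbb) = 1/16

NNLlBb gametes: NLB×2, NLb×2, NlB×2, Nlb×2
NnLlBb gametes: NLB×1, NLb×1, NlB×1, Nlb×1, nLB×1, nLb×1, nlB×1, nlb×1
NNLlBb×NnLlBb grid (8·8=64): NNLLBB=2 NNLLBb=4 NNLLbb=2 NNLlBB=4 NNLlBb=8 NNLlbb=4 NNllBB=2 NNllBb=4 NNllbb=2 NnLLBB=2 NnLLBb=4 NnLLbb=2 NnLlBB=4 NnLlBb=8 NnLlbb=4 NnllBB=2 NnllBb=4 Nnllbb=2
NNLlbb hits 4/64; gcd=4; 4÷4/64÷4 = 1/16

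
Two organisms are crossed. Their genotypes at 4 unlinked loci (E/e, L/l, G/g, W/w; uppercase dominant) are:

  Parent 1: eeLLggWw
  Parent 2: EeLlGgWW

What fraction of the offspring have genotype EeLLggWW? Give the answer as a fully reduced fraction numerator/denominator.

eeLLggWw gametes: eLgW×8, eLgw×8
EeLlGgWW gametes: ELGW×2, ELgW×2, ElGW×2, ElgW×2, eLGW×2, eLgW×2, elGW×2, elgW×2
eeLLggWw×EeLlGgWW grid (16·16=256): EeLLGgWW=16 EeLLGgWw=16 EeLLggWW=16 EeLLggWw=16 EeLlGgWW=16 EeLlGgWw=16 EeLlggWW=16 EeLlggWw=16 eeLLGgWW=16 eeLLGgWw=16 eeLLggWW=16 eeLLggWw=16 eeLlGgWW=16 eeLlGgWw=16 eeLlggWW=16 eeLlggWw=16
EeLLggWW hits 16/256; gcd=16; 16÷16/256÷16 = 1/16

P(EeLLggWW) = 1/16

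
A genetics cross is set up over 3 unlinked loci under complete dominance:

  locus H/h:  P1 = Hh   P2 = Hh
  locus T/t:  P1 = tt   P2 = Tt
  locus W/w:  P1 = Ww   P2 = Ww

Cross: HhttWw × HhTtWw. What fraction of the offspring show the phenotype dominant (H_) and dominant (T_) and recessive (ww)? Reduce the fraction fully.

P(H_ T_ ww) = 3/32

HhttWw gametes: HtW×2, Htw×2, htW×2, htw×2
HhTtWw gametes: HTW×1, HTw×1, HtW×1, Htw×1, hTW×1, hTw×1, htW×1, htw×1
HhttWw×HhTtWw grid (8·8=64): HHTtWW=2 HHTtWw=4 HHTtww=2 HHttWW=2 HHttWw=4 HHttww=2 HhTtWW=4 HhTtWw=8 HhTtww=4 HhttWW=4 HhttWw=8 Hhttww=4 hhTtWW=2 hhTtWw=4 hhTtww=2 hhttWW=2 hhttWw=4 hhttww=2
H_ T_ ww hits 6/64; gcd=2; 6÷2/64÷2 = 3/32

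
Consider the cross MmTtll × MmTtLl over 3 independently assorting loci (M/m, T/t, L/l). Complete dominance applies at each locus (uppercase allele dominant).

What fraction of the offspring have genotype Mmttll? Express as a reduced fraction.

MmTtll gametes: MTl×2, Mtl×2, mTl×2, mtl×2
MmTtLl gametes: MTL×1, MTl×1, MtL×1, Mtl×1, mTL×1, mTl×1, mtL×1, mtl×1
MmTtll×MmTtLl grid (8·8=64): MMTTLl=2 MMTTll=2 MMTtLl=4 MMTtll=4 MMttLl=2 MMttll=2 MmTTLl=4 MmTTll=4 MmTtLl=8 MmTtll=8 MmttLl=4 Mmttll=4 mmTTLl=2 mmTTll=2 mmTtLl=4 mmTtll=4 mmttLl=2 mmttll=2
Mmttll hits 4/64; gcd=4; 4÷4/64÷4 = 1/16

P(Mmttll) = 1/16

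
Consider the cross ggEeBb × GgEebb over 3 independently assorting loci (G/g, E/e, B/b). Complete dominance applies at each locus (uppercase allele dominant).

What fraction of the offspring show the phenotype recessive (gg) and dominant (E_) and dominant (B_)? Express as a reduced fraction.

ggEeBb gametes: gEB×2, gEb×2, geB×2, geb×2
GgEebb gametes: GEb×2, Geb×2, gEb×2, geb×2
ggEeBb×GgEebb grid (8·8=64): GgEEBb=4 GgEEbb=4 GgEeBb=8 GgEebb=8 GgeeBb=4 Ggeebb=4 ggEEBb=4 ggEEbb=4 ggEeBb=8 ggEebb=8 ggeeBb=4 ggeebb=4
gg E_ B_ hits 12/64; gcd=4; 12÷4/64÷4 = 3/16

P(gg E_ B_) = 3/16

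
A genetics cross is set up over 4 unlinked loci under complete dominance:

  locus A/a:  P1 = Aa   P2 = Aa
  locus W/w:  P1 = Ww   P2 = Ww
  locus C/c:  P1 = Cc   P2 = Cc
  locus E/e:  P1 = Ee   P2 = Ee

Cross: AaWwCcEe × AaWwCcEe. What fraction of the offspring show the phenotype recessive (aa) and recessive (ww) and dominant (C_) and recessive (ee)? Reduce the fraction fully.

AaWwCcEe gametes: AWCE×1, AWCe×1, AWcE×1, AWce×1, AwCE×1, AwCe×1, AwcE×1, Awce×1, aWCE×1, aWCe×1, aWcE×1, aWce×1, awCE×1, awCe×1, awcE×1, awce×1
AaWwCcEe gametes: AWCE×1, AWCe×1, AWcE×1, AWce×1, AwCE×1, AwCe×1, AwcE×1, Awce×1, aWCE×1, aWCe×1, aWcE×1, aWce×1, awCE×1, awCe×1, awcE×1, awce×1
AaWwCcEe×AaWwCcEe grid (16·16=256): AAWWCCEE=1 AAWWCCEe=2 AAWWCCee=1 AAWWCcEE=2 AAWWCcEe=4 AAWWCcee=2 AAWWccEE=1 AAWWccEe=2 AAWWccee=1 AAWwCCEE=2 AAWwCCEe=4 AAWwCCee=2 AAWwCcEE=4 AAWwCcEe=8 AAWwCcee=4 AAWwccEE=2 AAWwccEe=4 AAWwccee=2 AAwwCCEE=1 AAwwCCEe=2 AAwwCCee=1 AAwwCcEE=2 AAwwCcEe=4 AAwwCcee=2 AAwwccEE=1 AAwwccEe=2 AAwwccee=1 AaWWCCEE=2 AaWWCCEe=4 AaWWCCee=2 AaWWCcEE=4 AaWWCcEe=8 AaWWCcee=4 AaWWccEE=2 AaWWccEe=4 AaWWccee=2 AaWwCCEE=4 AaWwCCEe=8 AaWwCCee=4 AaWwCcEE=8 AaWwCcEe=16 AaWwCcee=8 AaWwccEE=4 AaWwccEe=8 AaWwccee=4 AawwCCEE=2 AawwCCEe=4 AawwCCee=2 AawwCcEE=4 AawwCcEe=8 AawwCcee=4 AawwccEE=2 AawwccEe=4 Aawwccee=2 aaWWCCEE=1 aaWWCCEe=2 aaWWCCee=1 aaWWCcEE=2 aaWWCcEe=4 aaWWCcee=2 aaWWccEE=1 aaWWccEe=2 aaWWccee=1 aaWwCCEE=2 aaWwCCEe=4 aaWwCCee=2 aaWwCcEE=4 aaWwCcEe=8 aaWwCcee=4 aaWwccEE=2 aaWwccEe=4 aaWwccee=2 aawwCCEE=1 aawwCCEe=2 aawwCCee=1 aawwCcEE=2 aawwCcEe=4 aawwCcee=2 aawwccEE=1 aawwccEe=2 aawwccee=1
aa ww C_ ee hits 3/256; gcd=1; 3÷1/256÷1 = 3/256

P(aa ww C_ ee) = 3/256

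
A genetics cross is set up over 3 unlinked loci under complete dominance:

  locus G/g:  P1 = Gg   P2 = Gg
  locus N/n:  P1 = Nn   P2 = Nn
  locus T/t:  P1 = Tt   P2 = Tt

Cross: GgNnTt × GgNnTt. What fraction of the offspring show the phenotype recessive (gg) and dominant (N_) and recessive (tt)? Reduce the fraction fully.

GgNnTt gametes: GNT×1, GNt×1, GnT×1, Gnt×1, gNT×1, gNt×1, gnT×1, gnt×1
GgNnTt gametes: GNT×1, GNt×1, GnT×1, Gnt×1, gNT×1, gNt×1, gnT×1, gnt×1
GgNnTt×GgNnTt grid (8·8=64): GGNNTT=1 GGNNTt=2 GGNNtt=1 GGNnTT=2 GGNnTt=4 GGNntt=2 GGnnTT=1 GGnnTt=2 GGnntt=1 GgNNTT=2 GgNNTt=4 GgNNtt=2 GgNnTT=4 GgNnTt=8 GgNntt=4 GgnnTT=2 GgnnTt=4 Ggnntt=2 ggNNTT=1 ggNNTt=2 ggNNtt=1 ggNnTT=2 ggNnTt=4 ggNntt=2 ggnnTT=1 ggnnTt=2 ggnntt=1
gg N_ tt hits 3/64; gcd=1; 3÷1/64÷1 = 3/64

P(gg N_ tt) = 3/64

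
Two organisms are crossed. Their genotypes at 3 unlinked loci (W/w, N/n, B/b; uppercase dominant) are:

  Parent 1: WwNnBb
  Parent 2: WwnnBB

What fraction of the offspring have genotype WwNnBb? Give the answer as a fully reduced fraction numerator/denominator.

WwNnBb gametes: WNB×1, WNb×1, WnB×1, Wnb×1, wNB×1, wNb×1, wnB×1, wnb×1
WwnnBB gametes: WnB×4, wnB×4
WwNnBb×WwnnBB grid (8·8=64): WWNnBB=4 WWNnBb=4 WWnnBB=4 WWnnBb=4 WwNnBB=8 WwNnBb=8 WwnnBB=8 WwnnBb=8 wwNnBB=4 wwNnBb=4 wwnnBB=4 wwnnBb=4
WwNnBb hits 8/64; gcd=8; 8÷8/64÷8 = 1/8

P(WwNnBb) = 1/8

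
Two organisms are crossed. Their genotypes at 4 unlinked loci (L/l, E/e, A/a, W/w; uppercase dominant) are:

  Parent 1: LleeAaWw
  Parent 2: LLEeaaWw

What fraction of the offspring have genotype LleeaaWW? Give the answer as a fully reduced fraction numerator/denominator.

P(LleeaaWW) = 1/32

LleeAaWw gametes: LeAW×2, LeAw×2, LeaW×2, Leaw×2, leAW×2, leAw×2, leaW×2, leaw×2
LLEeaaWw gametes: LEaW×4, LEaw×4, LeaW×4, Leaw×4
LleeAaWw×LLEeaaWw grid (16·16=256): LLEeAaWW=8 LLEeAaWw=16 LLEeAaww=8 LLEeaaWW=8 LLEeaaWw=16 LLEeaaww=8 LLeeAaWW=8 LLeeAaWw=16 LLeeAaww=8 LLeeaaWW=8 LLeeaaWw=16 LLeeaaww=8 LlEeAaWW=8 LlEeAaWw=16 LlEeAaww=8 LlEeaaWW=8 LlEeaaWw=16 LlEeaaww=8 LleeAaWW=8 LleeAaWw=16 LleeAaww=8 LleeaaWW=8 LleeaaWw=16 Lleeaaww=8
LleeaaWW hits 8/256; gcd=8; 8÷8/256÷8 = 1/32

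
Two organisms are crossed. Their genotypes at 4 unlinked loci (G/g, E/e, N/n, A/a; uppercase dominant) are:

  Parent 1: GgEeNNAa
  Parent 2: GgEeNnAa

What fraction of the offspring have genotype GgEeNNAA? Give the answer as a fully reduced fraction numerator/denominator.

GgEeNNAa gametes: GENA×2, GENa×2, GeNA×2, GeNa×2, gENA×2, gENa×2, geNA×2, geNa×2
GgEeNnAa gametes: GENA×1, GENa×1, GEnA×1, GEna×1, GeNA×1, GeNa×1, GenA×1, Gena×1, gENA×1, gENa×1, gEnA×1, gEna×1, geNA×1, geNa×1, genA×1, gena×1
GgEeNNAa×GgEeNnAa grid (16·16=256): GGEENNAA=2 GGEENNAa=4 GGEENNaa=2 GGEENnAA=2 GGEENnAa=4 GGEENnaa=2 GGEeNNAA=4 GGEeNNAa=8 GGEeNNaa=4 GGEeNnAA=4 GGEeNnAa=8 GGEeNnaa=4 GGeeNNAA=2 GGeeNNAa=4 GGeeNNaa=2 GGeeNnAA=2 GGeeNnAa=4 GGeeNnaa=2 GgEENNAA=4 GgEENNAa=8 GgEENNaa=4 GgEENnAA=4 GgEENnAa=8 GgEENnaa=4 GgEeNNAA=8 GgEeNNAa=16 GgEeNNaa=8 GgEeNnAA=8 GgEeNnAa=16 GgEeNnaa=8 GgeeNNAA=4 GgeeNNAa=8 GgeeNNaa=4 GgeeNnAA=4 GgeeNnAa=8 GgeeNnaa=4 ggEENNAA=2 ggEENNAa=4 ggEENNaa=2 ggEENnAA=2 ggEENnAa=4 ggEENnaa=2 ggEeNNAA=4 ggEeNNAa=8 ggEeNNaa=4 ggEeNnAA=4 ggEeNnAa=8 ggEeNnaa=4 ggeeNNAA=2 ggeeNNAa=4 ggeeNNaa=2 ggeeNnAA=2 ggeeNnAa=4 ggeeNnaa=2
GgEeNNAA hits 8/256; gcd=8; 8÷8/256÷8 = 1/32

P(GgEeNNAA) = 1/32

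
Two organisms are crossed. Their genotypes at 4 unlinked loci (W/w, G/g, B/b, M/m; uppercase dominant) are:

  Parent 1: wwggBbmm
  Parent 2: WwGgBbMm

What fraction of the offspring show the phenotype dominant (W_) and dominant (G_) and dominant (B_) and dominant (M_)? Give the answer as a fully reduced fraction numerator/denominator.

wwggBbmm gametes: wgBm×8, wgbm×8
WwGgBbMm gametes: WGBM×1, WGBm×1, WGbM×1, WGbm×1, WgBM×1, WgBm×1, WgbM×1, Wgbm×1, wGBM×1, wGBm×1, wGbM×1, wGbm×1, wgBM×1, wgBm×1, wgbM×1, wgbm×1
wwggBbmm×WwGgBbMm grid (16·16=256): WwGgBBMm=8 WwGgBBmm=8 WwGgBbMm=16 WwGgBbmm=16 WwGgbbMm=8 WwGgbbmm=8 WwggBBMm=8 WwggBBmm=8 WwggBbMm=16 WwggBbmm=16 WwggbbMm=8 Wwggbbmm=8 wwGgBBMm=8 wwGgBBmm=8 wwGgBbMm=16 wwGgBbmm=16 wwGgbbMm=8 wwGgbbmm=8 wwggBBMm=8 wwggBBmm=8 wwggBbMm=16 wwggBbmm=16 wwggbbMm=8 wwggbbmm=8
W_ G_ B_ M_ hits 24/256; gcd=8; 24÷8/256÷8 = 3/32

P(W_ G_ B_ M_) = 3/32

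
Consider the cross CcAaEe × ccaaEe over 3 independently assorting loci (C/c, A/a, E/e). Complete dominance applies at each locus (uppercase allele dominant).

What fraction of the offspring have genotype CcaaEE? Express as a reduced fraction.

P(CcaaEE) = 1/16

CcAaEe gametes: CAE×1, CAe×1, CaE×1, Cae×1, cAE×1, cAe×1, caE×1, cae×1
ccaaEe gametes: caE×4, cae×4
CcAaEe×ccaaEe grid (8·8=64): CcAaEE=4 CcAaEe=8 CcAaee=4 CcaaEE=4 CcaaEe=8 Ccaaee=4 ccAaEE=4 ccAaEe=8 ccAaee=4 ccaaEE=4 ccaaEe=8 ccaaee=4
CcaaEE hits 4/64; gcd=4; 4÷4/64÷4 = 1/16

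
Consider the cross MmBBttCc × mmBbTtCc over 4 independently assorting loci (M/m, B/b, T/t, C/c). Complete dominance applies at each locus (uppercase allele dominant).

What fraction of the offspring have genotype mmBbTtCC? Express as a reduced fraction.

P(mmBbTtCC) = 1/32

MmBBttCc gametes: MBtC×4, MBtc×4, mBtC×4, mBtc×4
mmBbTtCc gametes: mBTC×2, mBTc×2, mBtC×2, mBtc×2, mbTC×2, mbTc×2, mbtC×2, mbtc×2
MmBBttCc×mmBbTtCc grid (16·16=256): MmBBTtCC=8 MmBBTtCc=16 MmBBTtcc=8 MmBBttCC=8 MmBBttCc=16 MmBBttcc=8 MmBbTtCC=8 MmBbTtCc=16 MmBbTtcc=8 MmBbttCC=8 MmBbttCc=16 MmBbttcc=8 mmBBTtCC=8 mmBBTtCc=16 mmBBTtcc=8 mmBBttCC=8 mmBBttCc=16 mmBBttcc=8 mmBbTtCC=8 mmBbTtCc=16 mmBbTtcc=8 mmBbttCC=8 mmBbttCc=16 mmBbttcc=8
mmBbTtCC hits 8/256; gcd=8; 8÷8/256÷8 = 1/32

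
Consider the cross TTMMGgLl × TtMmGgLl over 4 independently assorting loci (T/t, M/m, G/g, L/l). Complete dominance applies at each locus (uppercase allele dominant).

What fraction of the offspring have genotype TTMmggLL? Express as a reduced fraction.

TTMMGgLl gametes: TMGL×4, TMGl×4, TMgL×4, TMgl×4
TtMmGgLl gametes: TMGL×1, TMGl×1, TMgL×1, TMgl×1, TmGL×1, TmGl×1, TmgL×1, Tmgl×1, tMGL×1, tMGl×1, tMgL×1, tMgl×1, tmGL×1, tmGl×1, tmgL×1, tmgl×1
TTMMGgLl×TtMmGgLl grid (16·16=256): TTMMGGLL=4 TTMMGGLl=8 TTMMGGll=4 TTMMGgLL=8 TTMMGgLl=16 TTMMGgll=8 TTMMggLL=4 TTMMggLl=8 TTMMggll=4 TTMmGGLL=4 TTMmGGLl=8 TTMmGGll=4 TTMmGgLL=8 TTMmGgLl=16 TTMmGgll=8 TTMmggLL=4 TTMmggLl=8 TTMmggll=4 TtMMGGLL=4 TtMMGGLl=8 TtMMGGll=4 TtMMGgLL=8 TtMMGgLl=16 TtMMGgll=8 TtMMggLL=4 TtMMggLl=8 TtMMggll=4 TtMmGGLL=4 TtMmGGLl=8 TtMmGGll=4 TtMmGgLL=8 TtMmGgLl=16 TtMmGgll=8 TtMmggLL=4 TtMmggLl=8 TtMmggll=4
TTMmggLL hits 4/256; gcd=4; 4÷4/256÷4 = 1/64

P(TTMmggLL) = 1/64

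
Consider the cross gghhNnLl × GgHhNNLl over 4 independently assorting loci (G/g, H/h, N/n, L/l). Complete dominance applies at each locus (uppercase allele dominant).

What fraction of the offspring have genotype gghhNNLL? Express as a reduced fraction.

P(gghhNNLL) = 1/32

gghhNnLl gametes: ghNL×4, ghNl×4, ghnL×4, ghnl×4
GgHhNNLl gametes: GHNL×2, GHNl×2, GhNL×2, GhNl×2, gHNL×2, gHNl×2, ghNL×2, ghNl×2
gghhNnLl×GgHhNNLl grid (16·16=256): GgHhNNLL=8 GgHhNNLl=16 GgHhNNll=8 GgHhNnLL=8 GgHhNnLl=16 GgHhNnll=8 GghhNNLL=8 GghhNNLl=16 GghhNNll=8 GghhNnLL=8 GghhNnLl=16 GghhNnll=8 ggHhNNLL=8 ggHhNNLl=16 ggHhNNll=8 ggHhNnLL=8 ggHhNnLl=16 ggHhNnll=8 gghhNNLL=8 gghhNNLl=16 gghhNNll=8 gghhNnLL=8 gghhNnLl=16 gghhNnll=8
gghhNNLL hits 8/256; gcd=8; 8÷8/256÷8 = 1/32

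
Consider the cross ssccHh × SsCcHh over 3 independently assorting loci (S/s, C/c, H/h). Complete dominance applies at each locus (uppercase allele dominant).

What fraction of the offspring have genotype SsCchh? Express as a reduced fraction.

P(SsCchh) = 1/16

ssccHh gametes: scH×4, sch×4
SsCcHh gametes: SCH×1, SCh×1, ScH×1, Sch×1, sCH×1, sCh×1, scH×1, sch×1
ssccHh×SsCcHh grid (8·8=64): SsCcHH=4 SsCcHh=8 SsCchh=4 SsccHH=4 SsccHh=8 Sscchh=4 ssCcHH=4 ssCcHh=8 ssCchh=4 ssccHH=4 ssccHh=8 sscchh=4
SsCchh hits 4/64; gcd=4; 4÷4/64÷4 = 1/16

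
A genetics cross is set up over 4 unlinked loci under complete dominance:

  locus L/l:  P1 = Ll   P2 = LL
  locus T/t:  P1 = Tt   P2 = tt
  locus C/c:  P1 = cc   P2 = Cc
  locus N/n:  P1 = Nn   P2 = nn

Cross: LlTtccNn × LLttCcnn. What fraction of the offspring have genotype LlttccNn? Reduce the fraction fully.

P(LlttccNn) = 1/16

LlTtccNn gametes: LTcN×2, LTcn×2, LtcN×2, Ltcn×2, lTcN×2, lTcn×2, ltcN×2, ltcn×2
LLttCcnn gametes: LtCn×8, Ltcn×8
LlTtccNn×LLttCcnn grid (16·16=256): LLTtCcNn=16 LLTtCcnn=16 LLTtccNn=16 LLTtccnn=16 LLttCcNn=16 LLttCcnn=16 LLttccNn=16 LLttccnn=16 LlTtCcNn=16 LlTtCcnn=16 LlTtccNn=16 LlTtccnn=16 LlttCcNn=16 LlttCcnn=16 LlttccNn=16 Llttccnn=16
LlttccNn hits 16/256; gcd=16; 16÷16/256÷16 = 1/16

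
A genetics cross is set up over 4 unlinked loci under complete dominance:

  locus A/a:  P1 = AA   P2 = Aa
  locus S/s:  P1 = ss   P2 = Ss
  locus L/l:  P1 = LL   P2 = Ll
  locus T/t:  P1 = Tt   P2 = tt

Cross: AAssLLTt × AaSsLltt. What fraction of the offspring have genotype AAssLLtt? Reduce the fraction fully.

AAssLLTt gametes: AsLT×8, AsLt×8
AaSsLltt gametes: ASLt×2, ASlt×2, AsLt×2, Aslt×2, aSLt×2, aSlt×2, asLt×2, aslt×2
AAssLLTt×AaSsLltt grid (16·16=256): AASsLLTt=16 AASsLLtt=16 AASsLlTt=16 AASsLltt=16 AAssLLTt=16 AAssLLtt=16 AAssLlTt=16 AAssLltt=16 AaSsLLTt=16 AaSsLLtt=16 AaSsLlTt=16 AaSsLltt=16 AassLLTt=16 AassLLtt=16 AassLlTt=16 AassLltt=16
AAssLLtt hits 16/256; gcd=16; 16÷16/256÷16 = 1/16

P(AAssLLtt) = 1/16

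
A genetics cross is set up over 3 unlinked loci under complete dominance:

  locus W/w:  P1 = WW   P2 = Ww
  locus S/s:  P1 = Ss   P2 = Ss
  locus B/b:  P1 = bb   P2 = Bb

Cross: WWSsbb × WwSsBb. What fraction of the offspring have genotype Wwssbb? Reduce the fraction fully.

P(Wwssbb) = 1/16

WWSsbb gametes: WSb×4, Wsb×4
WwSsBb gametes: WSB×1, WSb×1, WsB×1, Wsb×1, wSB×1, wSb×1, wsB×1, wsb×1
WWSsbb×WwSsBb grid (8·8=64): WWSSBb=4 WWSSbb=4 WWSsBb=8 WWSsbb=8 WWssBb=4 WWssbb=4 WwSSBb=4 WwSSbb=4 WwSsBb=8 WwSsbb=8 WwssBb=4 Wwssbb=4
Wwssbb hits 4/64; gcd=4; 4÷4/64÷4 = 1/16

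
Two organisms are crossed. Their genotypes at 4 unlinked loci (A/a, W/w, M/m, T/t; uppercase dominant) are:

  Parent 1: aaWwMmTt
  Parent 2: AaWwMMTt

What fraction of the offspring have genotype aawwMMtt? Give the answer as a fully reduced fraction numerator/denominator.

P(aawwMMtt) = 1/64

aaWwMmTt gametes: aWMT×2, aWMt×2, aWmT×2, aWmt×2, awMT×2, awMt×2, awmT×2, awmt×2
AaWwMMTt gametes: AWMT×2, AWMt×2, AwMT×2, AwMt×2, aWMT×2, aWMt×2, awMT×2, awMt×2
aaWwMmTt×AaWwMMTt grid (16·16=256): AaWWMMTT=4 AaWWMMTt=8 AaWWMMtt=4 AaWWMmTT=4 AaWWMmTt=8 AaWWMmtt=4 AaWwMMTT=8 AaWwMMTt=16 AaWwMMtt=8 AaWwMmTT=8 AaWwMmTt=16 AaWwMmtt=8 AawwMMTT=4 AawwMMTt=8 AawwMMtt=4 AawwMmTT=4 AawwMmTt=8 AawwMmtt=4 aaWWMMTT=4 aaWWMMTt=8 aaWWMMtt=4 aaWWMmTT=4 aaWWMmTt=8 aaWWMmtt=4 aaWwMMTT=8 aaWwMMTt=16 aaWwMMtt=8 aaWwMmTT=8 aaWwMmTt=16 aaWwMmtt=8 aawwMMTT=4 aawwMMTt=8 aawwMMtt=4 aawwMmTT=4 aawwMmTt=8 aawwMmtt=4
aawwMMtt hits 4/256; gcd=4; 4÷4/256÷4 = 1/64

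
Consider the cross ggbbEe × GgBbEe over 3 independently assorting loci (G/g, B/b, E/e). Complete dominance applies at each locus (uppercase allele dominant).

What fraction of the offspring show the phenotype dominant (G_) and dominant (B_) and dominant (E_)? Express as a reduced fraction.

ggbbEe gametes: gbE×4, gbe×4
GgBbEe gametes: GBE×1, GBe×1, GbE×1, Gbe×1, gBE×1, gBe×1, gbE×1, gbe×1
ggbbEe×GgBbEe grid (8·8=64): GgBbEE=4 GgBbEe=8 GgBbee=4 GgbbEE=4 GgbbEe=8 Ggbbee=4 ggBbEE=4 ggBbEe=8 ggBbee=4 ggbbEE=4 ggbbEe=8 ggbbee=4
G_ B_ E_ hits 12/64; gcd=4; 12÷4/64÷4 = 3/16

P(G_ B_ E_) = 3/16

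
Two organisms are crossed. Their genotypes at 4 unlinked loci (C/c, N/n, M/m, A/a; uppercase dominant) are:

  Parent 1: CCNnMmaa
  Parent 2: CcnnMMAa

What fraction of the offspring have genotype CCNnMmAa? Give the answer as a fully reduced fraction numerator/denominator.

P(CCNnMmAa) = 1/16

CCNnMmaa gametes: CNMa×4, CNma×4, CnMa×4, Cnma×4
CcnnMMAa gametes: CnMA×4, CnMa×4, cnMA×4, cnMa×4
CCNnMmaa×CcnnMMAa grid (16·16=256): CCNnMMAa=16 CCNnMMaa=16 CCNnMmAa=16 CCNnMmaa=16 CCnnMMAa=16 CCnnMMaa=16 CCnnMmAa=16 CCnnMmaa=16 CcNnMMAa=16 CcNnMMaa=16 CcNnMmAa=16 CcNnMmaa=16 CcnnMMAa=16 CcnnMMaa=16 CcnnMmAa=16 CcnnMmaa=16
CCNnMmAa hits 16/256; gcd=16; 16÷16/256÷16 = 1/16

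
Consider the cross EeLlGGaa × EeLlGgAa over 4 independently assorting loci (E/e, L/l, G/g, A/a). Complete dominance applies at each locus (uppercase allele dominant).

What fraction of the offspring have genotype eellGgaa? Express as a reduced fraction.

P(eellGgaa) = 1/64

EeLlGGaa gametes: ELGa×4, ElGa×4, eLGa×4, elGa×4
EeLlGgAa gametes: ELGA×1, ELGa×1, ELgA×1, ELga×1, ElGA×1, ElGa×1, ElgA×1, Elga×1, eLGA×1, eLGa×1, eLgA×1, eLga×1, elGA×1, elGa×1, elgA×1, elga×1
EeLlGGaa×EeLlGgAa grid (16·16=256): EELLGGAa=4 EELLGGaa=4 EELLGgAa=4 EELLGgaa=4 EELlGGAa=8 EELlGGaa=8 EELlGgAa=8 EELlGgaa=8 EEllGGAa=4 EEllGGaa=4 EEllGgAa=4 EEllGgaa=4 EeLLGGAa=8 EeLLGGaa=8 EeLLGgAa=8 EeLLGgaa=8 EeLlGGAa=16 EeLlGGaa=16 EeLlGgAa=16 EeLlGgaa=16 EellGGAa=8 EellGGaa=8 EellGgAa=8 EellGgaa=8 eeLLGGAa=4 eeLLGGaa=4 eeLLGgAa=4 eeLLGgaa=4 eeLlGGAa=8 eeLlGGaa=8 eeLlGgAa=8 eeLlGgaa=8 eellGGAa=4 eellGGaa=4 eellGgAa=4 eellGgaa=4
eellGgaa hits 4/256; gcd=4; 4÷4/256÷4 = 1/64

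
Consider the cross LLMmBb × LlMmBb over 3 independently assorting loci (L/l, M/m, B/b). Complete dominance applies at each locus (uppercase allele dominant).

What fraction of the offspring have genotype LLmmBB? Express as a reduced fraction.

P(LLmmBB) = 1/32

LLMmBb gametes: LMB×2, LMb×2, LmB×2, Lmb×2
LlMmBb gametes: LMB×1, LMb×1, LmB×1, Lmb×1, lMB×1, lMb×1, lmB×1, lmb×1
LLMmBb×LlMmBb grid (8·8=64): LLMMBB=2 LLMMBb=4 LLMMbb=2 LLMmBB=4 LLMmBb=8 LLMmbb=4 LLmmBB=2 LLmmBb=4 LLmmbb=2 LlMMBB=2 LlMMBb=4 LlMMbb=2 LlMmBB=4 LlMmBb=8 LlMmbb=4 LlmmBB=2 LlmmBb=4 Llmmbb=2
LLmmBB hits 2/64; gcd=2; 2÷2/64÷2 = 1/32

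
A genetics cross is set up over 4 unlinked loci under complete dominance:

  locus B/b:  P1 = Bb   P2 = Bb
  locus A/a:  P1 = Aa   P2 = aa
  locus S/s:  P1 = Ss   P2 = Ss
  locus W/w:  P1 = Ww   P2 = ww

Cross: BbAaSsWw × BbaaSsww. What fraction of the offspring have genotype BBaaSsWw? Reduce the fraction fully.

BbAaSsWw gametes: BASW×1, BASw×1, BAsW×1, BAsw×1, BaSW×1, BaSw×1, BasW×1, Basw×1, bASW×1, bASw×1, bAsW×1, bAsw×1, baSW×1, baSw×1, basW×1, basw×1
BbaaSsww gametes: BaSw×4, Basw×4, baSw×4, basw×4
BbAaSsWw×BbaaSsww grid (16·16=256): BBAaSSWw=4 BBAaSSww=4 BBAaSsWw=8 BBAaSsww=8 BBAassWw=4 BBAassww=4 BBaaSSWw=4 BBaaSSww=4 BBaaSsWw=8 BBaaSsww=8 BBaassWw=4 BBaassww=4 BbAaSSWw=8 BbAaSSww=8 BbAaSsWw=16 BbAaSsww=16 BbAassWw=8 BbAassww=8 BbaaSSWw=8 BbaaSSww=8 BbaaSsWw=16 BbaaSsww=16 BbaassWw=8 Bbaassww=8 bbAaSSWw=4 bbAaSSww=4 bbAaSsWw=8 bbAaSsww=8 bbAassWw=4 bbAassww=4 bbaaSSWw=4 bbaaSSww=4 bbaaSsWw=8 bbaaSsww=8 bbaassWw=4 bbaassww=4
BBaaSsWw hits 8/256; gcd=8; 8÷8/256÷8 = 1/32

P(BBaaSsWw) = 1/32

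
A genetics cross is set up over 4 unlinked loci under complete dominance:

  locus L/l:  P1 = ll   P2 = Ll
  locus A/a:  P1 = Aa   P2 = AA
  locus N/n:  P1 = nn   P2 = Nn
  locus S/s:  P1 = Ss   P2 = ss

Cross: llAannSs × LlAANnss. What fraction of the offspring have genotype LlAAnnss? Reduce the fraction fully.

P(LlAAnnss) = 1/16

llAannSs gametes: lAnS×4, lAns×4, lanS×4, lans×4
LlAANnss gametes: LANs×4, LAns×4, lANs×4, lAns×4
llAannSs×LlAANnss grid (16·16=256): LlAANnSs=16 LlAANnss=16 LlAAnnSs=16 LlAAnnss=16 LlAaNnSs=16 LlAaNnss=16 LlAannSs=16 LlAannss=16 llAANnSs=16 llAANnss=16 llAAnnSs=16 llAAnnss=16 llAaNnSs=16 llAaNnss=16 llAannSs=16 llAannss=16
LlAAnnss hits 16/256; gcd=16; 16÷16/256÷16 = 1/16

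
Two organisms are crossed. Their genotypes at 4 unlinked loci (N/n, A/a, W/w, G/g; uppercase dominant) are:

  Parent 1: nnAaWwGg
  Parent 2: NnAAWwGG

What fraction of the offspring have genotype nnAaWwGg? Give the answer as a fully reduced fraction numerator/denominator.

P(nnAaWwGg) = 1/16

nnAaWwGg gametes: nAWG×2, nAWg×2, nAwG×2, nAwg×2, naWG×2, naWg×2, nawG×2, nawg×2
NnAAWwGG gametes: NAWG×4, NAwG×4, nAWG×4, nAwG×4
nnAaWwGg×NnAAWwGG grid (16·16=256): NnAAWWGG=8 NnAAWWGg=8 NnAAWwGG=16 NnAAWwGg=16 NnAAwwGG=8 NnAAwwGg=8 NnAaWWGG=8 NnAaWWGg=8 NnAaWwGG=16 NnAaWwGg=16 NnAawwGG=8 NnAawwGg=8 nnAAWWGG=8 nnAAWWGg=8 nnAAWwGG=16 nnAAWwGg=16 nnAAwwGG=8 nnAAwwGg=8 nnAaWWGG=8 nnAaWWGg=8 nnAaWwGG=16 nnAaWwGg=16 nnAawwGG=8 nnAawwGg=8
nnAaWwGg hits 16/256; gcd=16; 16÷16/256÷16 = 1/16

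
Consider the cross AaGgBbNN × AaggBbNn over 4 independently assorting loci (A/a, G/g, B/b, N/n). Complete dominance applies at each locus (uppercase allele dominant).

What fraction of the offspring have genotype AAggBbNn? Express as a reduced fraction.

P(AAggBbNn) = 1/32

AaGgBbNN gametes: AGBN×2, AGbN×2, AgBN×2, AgbN×2, aGBN×2, aGbN×2, agBN×2, agbN×2
AaggBbNn gametes: AgBN×2, AgBn×2, AgbN×2, Agbn×2, agBN×2, agBn×2, agbN×2, agbn×2
AaGgBbNN×AaggBbNn grid (16·16=256): AAGgBBNN=4 AAGgBBNn=4 AAGgBbNN=8 AAGgBbNn=8 AAGgbbNN=4 AAGgbbNn=4 AAggBBNN=4 AAggBBNn=4 AAggBbNN=8 AAggBbNn=8 AAggbbNN=4 AAggbbNn=4 AaGgBBNN=8 AaGgBBNn=8 AaGgBbNN=16 AaGgBbNn=16 AaGgbbNN=8 AaGgbbNn=8 AaggBBNN=8 AaggBBNn=8 AaggBbNN=16 AaggBbNn=16 AaggbbNN=8 AaggbbNn=8 aaGgBBNN=4 aaGgBBNn=4 aaGgBbNN=8 aaGgBbNn=8 aaGgbbNN=4 aaGgbbNn=4 aaggBBNN=4 aaggBBNn=4 aaggBbNN=8 aaggBbNn=8 aaggbbNN=4 aaggbbNn=4
AAggBbNn hits 8/256; gcd=8; 8÷8/256÷8 = 1/32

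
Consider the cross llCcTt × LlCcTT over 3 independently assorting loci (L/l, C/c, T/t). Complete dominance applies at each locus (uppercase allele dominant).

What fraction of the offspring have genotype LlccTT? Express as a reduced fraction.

P(LlccTT) = 1/16

llCcTt gametes: lCT×2, lCt×2, lcT×2, lct×2
LlCcTT gametes: LCT×2, LcT×2, lCT×2, lcT×2
llCcTt×LlCcTT grid (8·8=64): LlCCTT=4 LlCCTt=4 LlCcTT=8 LlCcTt=8 LlccTT=4 LlccTt=4 llCCTT=4 llCCTt=4 llCcTT=8 llCcTt=8 llccTT=4 llccTt=4
LlccTT hits 4/64; gcd=4; 4÷4/64÷4 = 1/16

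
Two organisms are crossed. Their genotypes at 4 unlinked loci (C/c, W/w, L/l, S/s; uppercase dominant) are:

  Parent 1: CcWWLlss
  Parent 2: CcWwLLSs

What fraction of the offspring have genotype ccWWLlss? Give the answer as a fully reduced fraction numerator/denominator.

P(ccWWLlss) = 1/32

CcWWLlss gametes: CWLs×4, CWls×4, cWLs×4, cWls×4
CcWwLLSs gametes: CWLS×2, CWLs×2, CwLS×2, CwLs×2, cWLS×2, cWLs×2, cwLS×2, cwLs×2
CcWWLlss×CcWwLLSs grid (16·16=256): CCWWLLSs=8 CCWWLLss=8 CCWWLlSs=8 CCWWLlss=8 CCWwLLSs=8 CCWwLLss=8 CCWwLlSs=8 CCWwLlss=8 CcWWLLSs=16 CcWWLLss=16 CcWWLlSs=16 CcWWLlss=16 CcWwLLSs=16 CcWwLLss=16 CcWwLlSs=16 CcWwLlss=16 ccWWLLSs=8 ccWWLLss=8 ccWWLlSs=8 ccWWLlss=8 ccWwLLSs=8 ccWwLLss=8 ccWwLlSs=8 ccWwLlss=8
ccWWLlss hits 8/256; gcd=8; 8÷8/256÷8 = 1/32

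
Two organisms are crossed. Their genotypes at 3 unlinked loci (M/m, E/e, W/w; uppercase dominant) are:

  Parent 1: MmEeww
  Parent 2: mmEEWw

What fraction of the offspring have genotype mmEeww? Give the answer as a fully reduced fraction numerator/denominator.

P(mmEeww) = 1/8

MmEeww gametes: MEw×2, Mew×2, mEw×2, mew×2
mmEEWw gametes: mEW×4, mEw×4
MmEeww×mmEEWw grid (8·8=64): MmEEWw=8 MmEEww=8 MmEeWw=8 MmEeww=8 mmEEWw=8 mmEEww=8 mmEeWw=8 mmEeww=8
mmEeww hits 8/64; gcd=8; 8÷8/64÷8 = 1/8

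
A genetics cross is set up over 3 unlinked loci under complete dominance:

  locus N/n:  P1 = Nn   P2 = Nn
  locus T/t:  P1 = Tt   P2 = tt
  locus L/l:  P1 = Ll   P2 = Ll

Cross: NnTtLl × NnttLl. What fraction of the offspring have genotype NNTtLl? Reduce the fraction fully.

NnTtLl gametes: NTL×1, NTl×1, NtL×1, Ntl×1, nTL×1, nTl×1, ntL×1, ntl×1
NnttLl gametes: NtL×2, Ntl×2, ntL×2, ntl×2
NnTtLl×NnttLl grid (8·8=64): NNTtLL=2 NNTtLl=4 NNTtll=2 NNttLL=2 NNttLl=4 NNttll=2 NnTtLL=4 NnTtLl=8 NnTtll=4 NnttLL=4 NnttLl=8 Nnttll=4 nnTtLL=2 nnTtLl=4 nnTtll=2 nnttLL=2 nnttLl=4 nnttll=2
NNTtLl hits 4/64; gcd=4; 4÷4/64÷4 = 1/16

P(NNTtLl) = 1/16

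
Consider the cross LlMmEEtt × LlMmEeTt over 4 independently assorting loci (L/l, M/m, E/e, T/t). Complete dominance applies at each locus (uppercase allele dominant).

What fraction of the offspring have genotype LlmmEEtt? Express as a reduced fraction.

P(LlmmEEtt) = 1/32

LlMmEEtt gametes: LMEt×4, LmEt×4, lMEt×4, lmEt×4
LlMmEeTt gametes: LMET×1, LMEt×1, LMeT×1, LMet×1, LmET×1, LmEt×1, LmeT×1, Lmet×1, lMET×1, lMEt×1, lMeT×1, lMet×1, lmET×1, lmEt×1, lmeT×1, lmet×1
LlMmEEtt×LlMmEeTt grid (16·16=256): LLMMEETt=4 LLMMEEtt=4 LLMMEeTt=4 LLMMEett=4 LLMmEETt=8 LLMmEEtt=8 LLMmEeTt=8 LLMmEett=8 LLmmEETt=4 LLmmEEtt=4 LLmmEeTt=4 LLmmEett=4 LlMMEETt=8 LlMMEEtt=8 LlMMEeTt=8 LlMMEett=8 LlMmEETt=16 LlMmEEtt=16 LlMmEeTt=16 LlMmEett=16 LlmmEETt=8 LlmmEEtt=8 LlmmEeTt=8 LlmmEett=8 llMMEETt=4 llMMEEtt=4 llMMEeTt=4 llMMEett=4 llMmEETt=8 llMmEEtt=8 llMmEeTt=8 llMmEett=8 llmmEETt=4 llmmEEtt=4 llmmEeTt=4 llmmEett=4
LlmmEEtt hits 8/256; gcd=8; 8÷8/256÷8 = 1/32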